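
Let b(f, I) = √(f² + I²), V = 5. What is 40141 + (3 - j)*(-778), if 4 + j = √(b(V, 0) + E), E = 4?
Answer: 37029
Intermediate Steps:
b(f, I) = √(I² + f²)
j = -1 (j = -4 + √(√(0² + 5²) + 4) = -4 + √(√(0 + 25) + 4) = -4 + √(√25 + 4) = -4 + √(5 + 4) = -4 + √9 = -4 + 3 = -1)
40141 + (3 - j)*(-778) = 40141 + (3 - 1*(-1))*(-778) = 40141 + (3 + 1)*(-778) = 40141 + 4*(-778) = 40141 - 3112 = 37029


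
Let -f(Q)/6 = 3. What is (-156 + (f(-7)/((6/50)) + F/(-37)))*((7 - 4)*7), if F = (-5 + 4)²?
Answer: -237783/37 ≈ -6426.6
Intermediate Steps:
f(Q) = -18 (f(Q) = -6*3 = -18)
F = 1 (F = (-1)² = 1)
(-156 + (f(-7)/((6/50)) + F/(-37)))*((7 - 4)*7) = (-156 + (-18/(6/50) + 1/(-37)))*((7 - 4)*7) = (-156 + (-18/(6*(1/50)) + 1*(-1/37)))*(3*7) = (-156 + (-18/3/25 - 1/37))*21 = (-156 + (-18*25/3 - 1/37))*21 = (-156 + (-150 - 1/37))*21 = (-156 - 5551/37)*21 = -11323/37*21 = -237783/37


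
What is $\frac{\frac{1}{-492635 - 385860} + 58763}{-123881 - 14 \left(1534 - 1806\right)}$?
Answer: $- \frac{51623001684}{105483530135} \approx -0.48939$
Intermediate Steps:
$\frac{\frac{1}{-492635 - 385860} + 58763}{-123881 - 14 \left(1534 - 1806\right)} = \frac{\frac{1}{-878495} + 58763}{-123881 - -3808} = \frac{- \frac{1}{878495} + 58763}{-123881 + 3808} = \frac{51623001684}{878495 \left(-120073\right)} = \frac{51623001684}{878495} \left(- \frac{1}{120073}\right) = - \frac{51623001684}{105483530135}$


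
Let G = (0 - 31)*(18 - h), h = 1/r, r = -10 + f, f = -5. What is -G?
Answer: 8401/15 ≈ 560.07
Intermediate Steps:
r = -15 (r = -10 - 5 = -15)
h = -1/15 (h = 1/(-15) = -1/15 ≈ -0.066667)
G = -8401/15 (G = (0 - 31)*(18 - 1*(-1/15)) = -31*(18 + 1/15) = -31*271/15 = -8401/15 ≈ -560.07)
-G = -1*(-8401/15) = 8401/15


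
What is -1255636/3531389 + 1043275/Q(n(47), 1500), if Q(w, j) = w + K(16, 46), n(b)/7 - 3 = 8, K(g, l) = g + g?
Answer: 3684072994651/384921401 ≈ 9571.0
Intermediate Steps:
K(g, l) = 2*g
n(b) = 77 (n(b) = 21 + 7*8 = 21 + 56 = 77)
Q(w, j) = 32 + w (Q(w, j) = w + 2*16 = w + 32 = 32 + w)
-1255636/3531389 + 1043275/Q(n(47), 1500) = -1255636/3531389 + 1043275/(32 + 77) = -1255636*1/3531389 + 1043275/109 = -1255636/3531389 + 1043275*(1/109) = -1255636/3531389 + 1043275/109 = 3684072994651/384921401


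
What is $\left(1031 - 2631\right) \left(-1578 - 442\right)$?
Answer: $3232000$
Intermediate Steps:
$\left(1031 - 2631\right) \left(-1578 - 442\right) = \left(-1600\right) \left(-2020\right) = 3232000$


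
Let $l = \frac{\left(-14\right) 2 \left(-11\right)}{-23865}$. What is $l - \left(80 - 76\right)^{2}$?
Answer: $- \frac{382148}{23865} \approx -16.013$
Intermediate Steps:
$l = - \frac{308}{23865}$ ($l = \left(-28\right) \left(-11\right) \left(- \frac{1}{23865}\right) = 308 \left(- \frac{1}{23865}\right) = - \frac{308}{23865} \approx -0.012906$)
$l - \left(80 - 76\right)^{2} = - \frac{308}{23865} - \left(80 - 76\right)^{2} = - \frac{308}{23865} - 4^{2} = - \frac{308}{23865} - 16 = - \frac{382148}{23865}$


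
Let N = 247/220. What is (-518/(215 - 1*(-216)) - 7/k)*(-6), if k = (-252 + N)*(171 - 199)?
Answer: 171682074/23788183 ≈ 7.2171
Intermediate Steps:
N = 247/220 (N = 247*(1/220) = 247/220 ≈ 1.1227)
k = 386351/55 (k = (-252 + 247/220)*(171 - 199) = -55193/220*(-28) = 386351/55 ≈ 7024.6)
(-518/(215 - 1*(-216)) - 7/k)*(-6) = (-518/(215 - 1*(-216)) - 7/386351/55)*(-6) = (-518/(215 + 216) - 7*55/386351)*(-6) = (-518/431 - 55/55193)*(-6) = -28613679/23788183*(-6) = 171682074/23788183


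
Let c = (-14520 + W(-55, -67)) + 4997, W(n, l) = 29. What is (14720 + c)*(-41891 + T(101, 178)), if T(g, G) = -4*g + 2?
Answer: -221023218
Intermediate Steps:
T(g, G) = 2 - 4*g
c = -9494 (c = (-14520 + 29) + 4997 = -14491 + 4997 = -9494)
(14720 + c)*(-41891 + T(101, 178)) = (14720 - 9494)*(-41891 + (2 - 4*101)) = 5226*(-41891 + (2 - 404)) = 5226*(-41891 - 402) = 5226*(-42293) = -221023218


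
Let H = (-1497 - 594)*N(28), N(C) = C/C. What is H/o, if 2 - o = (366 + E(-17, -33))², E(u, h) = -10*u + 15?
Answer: 2091/303599 ≈ 0.0068874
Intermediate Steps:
N(C) = 1
E(u, h) = 15 - 10*u
H = -2091 (H = (-1497 - 594)*1 = -2091*1 = -2091)
o = -303599 (o = 2 - (366 + (15 - 10*(-17)))² = 2 - (366 + (15 + 170))² = 2 - (366 + 185)² = 2 - 1*551² = 2 - 1*303601 = 2 - 303601 = -303599)
H/o = -2091/(-303599) = -2091*(-1/303599) = 2091/303599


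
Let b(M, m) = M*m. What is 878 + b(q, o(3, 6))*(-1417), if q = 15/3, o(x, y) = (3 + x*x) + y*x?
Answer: -211672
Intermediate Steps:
o(x, y) = 3 + x² + x*y (o(x, y) = (3 + x²) + x*y = 3 + x² + x*y)
q = 5 (q = 15*(⅓) = 5)
878 + b(q, o(3, 6))*(-1417) = 878 + (5*(3 + 3² + 3*6))*(-1417) = 878 + (5*(3 + 9 + 18))*(-1417) = 878 + (5*30)*(-1417) = 878 + 150*(-1417) = 878 - 212550 = -211672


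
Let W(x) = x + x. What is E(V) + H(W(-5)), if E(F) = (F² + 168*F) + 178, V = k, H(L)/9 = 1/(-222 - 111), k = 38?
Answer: 296221/37 ≈ 8006.0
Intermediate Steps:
W(x) = 2*x
H(L) = -1/37 (H(L) = 9/(-222 - 111) = 9/(-333) = 9*(-1/333) = -1/37)
V = 38
E(F) = 178 + F² + 168*F
E(V) + H(W(-5)) = (178 + 38² + 168*38) - 1/37 = (178 + 1444 + 6384) - 1/37 = 8006 - 1/37 = 296221/37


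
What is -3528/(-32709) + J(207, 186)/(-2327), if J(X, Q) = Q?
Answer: 708594/25371281 ≈ 0.027929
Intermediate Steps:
-3528/(-32709) + J(207, 186)/(-2327) = -3528/(-32709) + 186/(-2327) = -3528*(-1/32709) + 186*(-1/2327) = 1176/10903 - 186/2327 = 708594/25371281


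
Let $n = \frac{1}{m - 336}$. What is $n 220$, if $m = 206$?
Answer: $- \frac{22}{13} \approx -1.6923$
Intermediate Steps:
$n = - \frac{1}{130}$ ($n = \frac{1}{206 - 336} = \frac{1}{-130} = - \frac{1}{130} \approx -0.0076923$)
$n 220 = \left(- \frac{1}{130}\right) 220 = - \frac{22}{13}$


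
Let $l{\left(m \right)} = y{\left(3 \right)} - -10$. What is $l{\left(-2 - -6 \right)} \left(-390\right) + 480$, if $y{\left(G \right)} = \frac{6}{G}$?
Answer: $-4200$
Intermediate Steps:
$l{\left(m \right)} = 12$ ($l{\left(m \right)} = \frac{6}{3} - -10 = 6 \cdot \frac{1}{3} + 10 = 2 + 10 = 12$)
$l{\left(-2 - -6 \right)} \left(-390\right) + 480 = 12 \left(-390\right) + 480 = -4680 + 480 = -4200$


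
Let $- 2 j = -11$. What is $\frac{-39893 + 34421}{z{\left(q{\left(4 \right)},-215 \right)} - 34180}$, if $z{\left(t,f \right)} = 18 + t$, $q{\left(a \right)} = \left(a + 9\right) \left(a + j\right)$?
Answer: $\frac{576}{3583} \approx 0.16076$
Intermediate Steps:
$j = \frac{11}{2}$ ($j = \left(- \frac{1}{2}\right) \left(-11\right) = \frac{11}{2} \approx 5.5$)
$q{\left(a \right)} = \left(9 + a\right) \left(\frac{11}{2} + a\right)$ ($q{\left(a \right)} = \left(a + 9\right) \left(a + \frac{11}{2}\right) = \left(9 + a\right) \left(\frac{11}{2} + a\right)$)
$\frac{-39893 + 34421}{z{\left(q{\left(4 \right)},-215 \right)} - 34180} = \frac{-39893 + 34421}{\left(18 + \left(\frac{99}{2} + 4^{2} + \frac{29}{2} \cdot 4\right)\right) - 34180} = - \frac{5472}{\left(18 + \left(\frac{99}{2} + 16 + 58\right)\right) - 34180} = - \frac{5472}{\left(18 + \frac{247}{2}\right) - 34180} = - \frac{5472}{\frac{283}{2} - 34180} = - \frac{5472}{- \frac{68077}{2}} = \left(-5472\right) \left(- \frac{2}{68077}\right) = \frac{576}{3583}$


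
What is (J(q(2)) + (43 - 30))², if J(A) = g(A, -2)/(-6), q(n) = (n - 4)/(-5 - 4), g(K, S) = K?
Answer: 122500/729 ≈ 168.04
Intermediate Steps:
q(n) = 4/9 - n/9 (q(n) = (-4 + n)/(-9) = (-4 + n)*(-⅑) = 4/9 - n/9)
J(A) = -A/6 (J(A) = A/(-6) = A*(-⅙) = -A/6)
(J(q(2)) + (43 - 30))² = (-(4/9 - ⅑*2)/6 + (43 - 30))² = (-(4/9 - 2/9)/6 + 13)² = (-⅙*2/9 + 13)² = (-1/27 + 13)² = (350/27)² = 122500/729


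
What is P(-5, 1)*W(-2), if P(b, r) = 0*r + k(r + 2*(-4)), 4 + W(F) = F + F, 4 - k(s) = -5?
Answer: -72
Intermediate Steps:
k(s) = 9 (k(s) = 4 - 1*(-5) = 4 + 5 = 9)
W(F) = -4 + 2*F (W(F) = -4 + (F + F) = -4 + 2*F)
P(b, r) = 9 (P(b, r) = 0*r + 9 = 0 + 9 = 9)
P(-5, 1)*W(-2) = 9*(-4 + 2*(-2)) = 9*(-4 - 4) = 9*(-8) = -72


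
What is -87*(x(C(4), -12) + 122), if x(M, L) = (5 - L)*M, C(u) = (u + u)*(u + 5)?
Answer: -117102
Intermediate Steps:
C(u) = 2*u*(5 + u) (C(u) = (2*u)*(5 + u) = 2*u*(5 + u))
x(M, L) = M*(5 - L)
-87*(x(C(4), -12) + 122) = -87*((2*4*(5 + 4))*(5 - 1*(-12)) + 122) = -87*((2*4*9)*(5 + 12) + 122) = -87*(72*17 + 122) = -87*(1224 + 122) = -87*1346 = -117102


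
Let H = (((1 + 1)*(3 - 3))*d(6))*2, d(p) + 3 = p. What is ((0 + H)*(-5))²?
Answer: 0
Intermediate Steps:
d(p) = -3 + p
H = 0 (H = (((1 + 1)*(3 - 3))*(-3 + 6))*2 = ((2*0)*3)*2 = (0*3)*2 = 0*2 = 0)
((0 + H)*(-5))² = ((0 + 0)*(-5))² = (0*(-5))² = 0² = 0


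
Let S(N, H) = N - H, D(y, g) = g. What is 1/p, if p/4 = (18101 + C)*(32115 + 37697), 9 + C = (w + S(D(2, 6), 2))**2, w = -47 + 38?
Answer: 1/5059136016 ≈ 1.9766e-10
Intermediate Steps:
w = -9
C = 16 (C = -9 + (-9 + (6 - 1*2))**2 = -9 + (-9 + (6 - 2))**2 = -9 + (-9 + 4)**2 = -9 + (-5)**2 = -9 + 25 = 16)
p = 5059136016 (p = 4*((18101 + 16)*(32115 + 37697)) = 4*(18117*69812) = 4*1264784004 = 5059136016)
1/p = 1/5059136016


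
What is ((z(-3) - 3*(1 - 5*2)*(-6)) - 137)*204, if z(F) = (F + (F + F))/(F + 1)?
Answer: -60078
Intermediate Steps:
z(F) = 3*F/(1 + F) (z(F) = (F + 2*F)/(1 + F) = (3*F)/(1 + F) = 3*F/(1 + F))
((z(-3) - 3*(1 - 5*2)*(-6)) - 137)*204 = ((3*(-3)/(1 - 3) - 3*(1 - 5*2)*(-6)) - 137)*204 = ((3*(-3)/(-2) - 3*(1 - 10)*(-6)) - 137)*204 = ((3*(-3)*(-½) - 3*(-9)*(-6)) - 137)*204 = ((9/2 + 27*(-6)) - 137)*204 = ((9/2 - 162) - 137)*204 = (-315/2 - 137)*204 = -589/2*204 = -60078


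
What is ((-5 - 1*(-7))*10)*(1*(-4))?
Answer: -80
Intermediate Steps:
((-5 - 1*(-7))*10)*(1*(-4)) = ((-5 + 7)*10)*(-4) = (2*10)*(-4) = 20*(-4) = -80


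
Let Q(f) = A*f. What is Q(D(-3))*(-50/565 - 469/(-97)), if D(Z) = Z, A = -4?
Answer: 624324/10961 ≈ 56.959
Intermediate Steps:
Q(f) = -4*f
Q(D(-3))*(-50/565 - 469/(-97)) = (-4*(-3))*(-50/565 - 469/(-97)) = 12*(-50*1/565 - 469*(-1/97)) = 12*(-10/113 + 469/97) = 12*(52027/10961) = 624324/10961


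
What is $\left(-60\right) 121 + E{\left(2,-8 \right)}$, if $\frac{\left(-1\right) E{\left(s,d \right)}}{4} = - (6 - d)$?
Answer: $-7204$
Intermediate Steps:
$E{\left(s,d \right)} = 24 - 4 d$ ($E{\left(s,d \right)} = - 4 \left(- (6 - d)\right) = - 4 \left(-6 + d\right) = 24 - 4 d$)
$\left(-60\right) 121 + E{\left(2,-8 \right)} = \left(-60\right) 121 + \left(24 - -32\right) = -7260 + \left(24 + 32\right) = -7260 + 56 = -7204$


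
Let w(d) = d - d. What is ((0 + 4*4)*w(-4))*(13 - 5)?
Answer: 0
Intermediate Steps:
w(d) = 0
((0 + 4*4)*w(-4))*(13 - 5) = ((0 + 4*4)*0)*(13 - 5) = ((0 + 16)*0)*(13 - 1*5) = (16*0)*(13 - 5) = 0*8 = 0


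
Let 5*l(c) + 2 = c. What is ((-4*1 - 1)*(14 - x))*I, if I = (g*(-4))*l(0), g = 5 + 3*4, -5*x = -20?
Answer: -1360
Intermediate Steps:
x = 4 (x = -⅕*(-20) = 4)
l(c) = -⅖ + c/5
g = 17 (g = 5 + 12 = 17)
I = 136/5 (I = (17*(-4))*(-⅖ + (⅕)*0) = -68*(-⅖ + 0) = -68*(-⅖) = 136/5 ≈ 27.200)
((-4*1 - 1)*(14 - x))*I = ((-4*1 - 1)*(14 - 1*4))*(136/5) = ((-4 - 1)*(14 - 4))*(136/5) = -5*10*(136/5) = -50*136/5 = -1360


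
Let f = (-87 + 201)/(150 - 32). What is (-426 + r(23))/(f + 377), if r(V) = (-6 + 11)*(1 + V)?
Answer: -9027/11150 ≈ -0.80960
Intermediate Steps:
r(V) = 5 + 5*V (r(V) = 5*(1 + V) = 5 + 5*V)
f = 57/59 (f = 114/118 = 114*(1/118) = 57/59 ≈ 0.96610)
(-426 + r(23))/(f + 377) = (-426 + (5 + 5*23))/(57/59 + 377) = (-426 + (5 + 115))/(22300/59) = (-426 + 120)*(59/22300) = -306*59/22300 = -9027/11150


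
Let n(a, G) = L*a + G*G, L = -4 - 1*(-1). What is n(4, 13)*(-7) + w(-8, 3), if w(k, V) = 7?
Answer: -1092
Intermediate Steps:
L = -3 (L = -4 + 1 = -3)
n(a, G) = G² - 3*a (n(a, G) = -3*a + G*G = -3*a + G² = G² - 3*a)
n(4, 13)*(-7) + w(-8, 3) = (13² - 3*4)*(-7) + 7 = (169 - 12)*(-7) + 7 = 157*(-7) + 7 = -1099 + 7 = -1092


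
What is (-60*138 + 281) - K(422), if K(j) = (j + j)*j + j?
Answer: -364589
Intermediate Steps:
K(j) = j + 2*j**2 (K(j) = (2*j)*j + j = 2*j**2 + j = j + 2*j**2)
(-60*138 + 281) - K(422) = (-60*138 + 281) - 422*(1 + 2*422) = (-8280 + 281) - 422*(1 + 844) = -7999 - 422*845 = -7999 - 1*356590 = -7999 - 356590 = -364589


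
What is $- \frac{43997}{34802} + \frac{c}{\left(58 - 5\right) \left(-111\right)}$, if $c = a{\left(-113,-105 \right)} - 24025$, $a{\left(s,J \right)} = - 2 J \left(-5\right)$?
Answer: $\frac{613825799}{204740166} \approx 2.9981$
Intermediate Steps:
$a{\left(s,J \right)} = 10 J$
$c = -25075$ ($c = 10 \left(-105\right) - 24025 = -1050 - 24025 = -25075$)
$- \frac{43997}{34802} + \frac{c}{\left(58 - 5\right) \left(-111\right)} = - \frac{43997}{34802} - \frac{25075}{\left(58 - 5\right) \left(-111\right)} = \left(-43997\right) \frac{1}{34802} - \frac{25075}{53 \left(-111\right)} = - \frac{43997}{34802} - \frac{25075}{-5883} = - \frac{43997}{34802} - - \frac{25075}{5883} = - \frac{43997}{34802} + \frac{25075}{5883} = \frac{613825799}{204740166}$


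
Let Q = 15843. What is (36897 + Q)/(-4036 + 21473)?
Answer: 52740/17437 ≈ 3.0246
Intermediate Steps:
(36897 + Q)/(-4036 + 21473) = (36897 + 15843)/(-4036 + 21473) = 52740/17437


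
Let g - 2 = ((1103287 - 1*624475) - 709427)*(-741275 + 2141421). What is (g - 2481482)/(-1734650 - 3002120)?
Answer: 32289715127/473677 ≈ 68168.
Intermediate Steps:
g = -322894669788 (g = 2 + ((1103287 - 1*624475) - 709427)*(-741275 + 2141421) = 2 + ((1103287 - 624475) - 709427)*1400146 = 2 + (478812 - 709427)*1400146 = 2 - 230615*1400146 = 2 - 322894669790 = -322894669788)
(g - 2481482)/(-1734650 - 3002120) = (-322894669788 - 2481482)/(-1734650 - 3002120) = -322897151270/(-4736770) = -322897151270*(-1/4736770) = 32289715127/473677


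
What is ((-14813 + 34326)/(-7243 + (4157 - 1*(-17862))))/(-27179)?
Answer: -19513/401596904 ≈ -4.8588e-5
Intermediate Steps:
((-14813 + 34326)/(-7243 + (4157 - 1*(-17862))))/(-27179) = (19513/(-7243 + (4157 + 17862)))*(-1/27179) = (19513/(-7243 + 22019))*(-1/27179) = (19513/14776)*(-1/27179) = -19513/401596904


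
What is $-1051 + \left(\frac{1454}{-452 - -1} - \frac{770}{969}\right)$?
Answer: $- \frac{461063165}{437019} \approx -1055.0$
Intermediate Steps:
$-1051 + \left(\frac{1454}{-452 - -1} - \frac{770}{969}\right) = -1051 + \left(\frac{1454}{-452 + 1} - \frac{770}{969}\right) = -1051 + \left(\frac{1454}{-451} - \frac{770}{969}\right) = -1051 + \left(1454 \left(- \frac{1}{451}\right) - \frac{770}{969}\right) = -1051 - \frac{1756196}{437019} = - \frac{461063165}{437019}$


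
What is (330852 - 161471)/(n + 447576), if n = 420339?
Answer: 169381/867915 ≈ 0.19516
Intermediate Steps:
(330852 - 161471)/(n + 447576) = (330852 - 161471)/(420339 + 447576) = 169381/867915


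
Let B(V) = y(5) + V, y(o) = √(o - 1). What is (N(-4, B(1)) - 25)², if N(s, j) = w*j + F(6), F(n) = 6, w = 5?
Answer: 16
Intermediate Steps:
y(o) = √(-1 + o)
B(V) = 2 + V (B(V) = √(-1 + 5) + V = √4 + V = 2 + V)
N(s, j) = 6 + 5*j (N(s, j) = 5*j + 6 = 6 + 5*j)
(N(-4, B(1)) - 25)² = ((6 + 5*(2 + 1)) - 25)² = ((6 + 5*3) - 25)² = ((6 + 15) - 25)² = (21 - 25)² = (-4)² = 16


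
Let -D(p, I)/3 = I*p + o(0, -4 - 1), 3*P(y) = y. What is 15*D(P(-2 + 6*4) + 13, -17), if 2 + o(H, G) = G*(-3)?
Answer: 14970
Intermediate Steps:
o(H, G) = -2 - 3*G (o(H, G) = -2 + G*(-3) = -2 - 3*G)
P(y) = y/3
D(p, I) = -39 - 3*I*p (D(p, I) = -3*(I*p + (-2 - 3*(-4 - 1))) = -3*(I*p + (-2 - 3*(-5))) = -3*(I*p + (-2 + 15)) = -3*(I*p + 13) = -3*(13 + I*p) = -39 - 3*I*p)
15*D(P(-2 + 6*4) + 13, -17) = 15*(-39 - 3*(-17)*((-2 + 6*4)/3 + 13)) = 15*(-39 - 3*(-17)*((-2 + 24)/3 + 13)) = 15*(-39 - 3*(-17)*((1/3)*22 + 13)) = 15*(-39 - 3*(-17)*(22/3 + 13)) = 15*(-39 - 3*(-17)*61/3) = 15*(-39 + 1037) = 15*998 = 14970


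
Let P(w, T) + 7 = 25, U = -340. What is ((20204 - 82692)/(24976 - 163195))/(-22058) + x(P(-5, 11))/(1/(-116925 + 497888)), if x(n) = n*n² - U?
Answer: 3584368060187756992/1524417351 ≈ 2.3513e+9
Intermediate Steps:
P(w, T) = 18 (P(w, T) = -7 + 25 = 18)
x(n) = 340 + n³ (x(n) = n*n² - 1*(-340) = n³ + 340 = 340 + n³)
((20204 - 82692)/(24976 - 163195))/(-22058) + x(P(-5, 11))/(1/(-116925 + 497888)) = ((20204 - 82692)/(24976 - 163195))/(-22058) + (340 + 18³)/(1/(-116925 + 497888)) = -62488/(-138219)*(-1/22058) + (340 + 5832)/(1/380963) = -62488*(-1/138219)*(-1/22058) + 6172/(1/380963) = (62488/138219)*(-1/22058) + 6172*380963 = -31244/1524417351 + 2351303636 = 3584368060187756992/1524417351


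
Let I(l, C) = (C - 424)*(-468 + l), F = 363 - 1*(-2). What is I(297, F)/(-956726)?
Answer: -531/50354 ≈ -0.010545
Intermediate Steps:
F = 365 (F = 363 + 2 = 365)
I(l, C) = (-468 + l)*(-424 + C) (I(l, C) = (-424 + C)*(-468 + l) = (-468 + l)*(-424 + C))
I(297, F)/(-956726) = (198432 - 468*365 - 424*297 + 365*297)/(-956726) = (198432 - 170820 - 125928 + 108405)*(-1/956726) = 10089*(-1/956726) = -531/50354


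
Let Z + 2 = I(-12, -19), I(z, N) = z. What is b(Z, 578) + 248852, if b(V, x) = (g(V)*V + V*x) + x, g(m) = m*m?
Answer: 238594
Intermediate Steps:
Z = -14 (Z = -2 - 12 = -14)
g(m) = m²
b(V, x) = x + V³ + V*x (b(V, x) = (V²*V + V*x) + x = (V³ + V*x) + x = x + V³ + V*x)
b(Z, 578) + 248852 = (578 + (-14)³ - 14*578) + 248852 = (578 - 2744 - 8092) + 248852 = -10258 + 248852 = 238594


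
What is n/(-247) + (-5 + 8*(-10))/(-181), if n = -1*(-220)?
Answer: -18825/44707 ≈ -0.42107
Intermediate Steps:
n = 220
n/(-247) + (-5 + 8*(-10))/(-181) = 220/(-247) + (-5 + 8*(-10))/(-181) = 220*(-1/247) + (-5 - 80)*(-1/181) = -220/247 - 85*(-1/181) = -220/247 + 85/181 = -18825/44707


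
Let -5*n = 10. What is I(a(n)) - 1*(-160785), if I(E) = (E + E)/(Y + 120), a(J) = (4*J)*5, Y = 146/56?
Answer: 551972665/3433 ≈ 1.6078e+5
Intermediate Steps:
n = -2 (n = -⅕*10 = -2)
Y = 73/28 (Y = 146*(1/56) = 73/28 ≈ 2.6071)
a(J) = 20*J
I(E) = 56*E/3433 (I(E) = (E + E)/(73/28 + 120) = (2*E)/(3433/28) = (2*E)*(28/3433) = 56*E/3433)
I(a(n)) - 1*(-160785) = 56*(20*(-2))/3433 - 1*(-160785) = (56/3433)*(-40) + 160785 = -2240/3433 + 160785 = 551972665/3433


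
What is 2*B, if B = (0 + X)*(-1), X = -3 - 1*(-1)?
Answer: 4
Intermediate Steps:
X = -2 (X = -3 + 1 = -2)
B = 2 (B = (0 - 2)*(-1) = -2*(-1) = 2)
2*B = 2*2 = 4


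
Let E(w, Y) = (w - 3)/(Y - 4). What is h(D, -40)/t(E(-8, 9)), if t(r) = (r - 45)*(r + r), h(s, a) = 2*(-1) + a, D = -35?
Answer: -525/2596 ≈ -0.20223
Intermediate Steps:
h(s, a) = -2 + a
E(w, Y) = (-3 + w)/(-4 + Y)
t(r) = 2*r*(-45 + r) (t(r) = (-45 + r)*(2*r) = 2*r*(-45 + r))
h(D, -40)/t(E(-8, 9)) = (-2 - 40)/((2*((-3 - 8)/(-4 + 9))*(-45 + (-3 - 8)/(-4 + 9)))) = -42*(-5/(22*(-45 - 11/5))) = -42/(2*(-11/5)*(-236/5)) = -42/5192/25 = -42*25/5192 = -525/2596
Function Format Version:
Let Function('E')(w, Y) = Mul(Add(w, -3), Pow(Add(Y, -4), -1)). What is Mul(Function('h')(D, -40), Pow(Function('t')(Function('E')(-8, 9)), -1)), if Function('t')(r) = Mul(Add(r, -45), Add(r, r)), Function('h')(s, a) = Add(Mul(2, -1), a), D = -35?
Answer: Rational(-525, 2596) ≈ -0.20223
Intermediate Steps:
Function('h')(s, a) = Add(-2, a)
Function('E')(w, Y) = Mul(Pow(Add(-4, Y), -1), Add(-3, w)) (Function('E')(w, Y) = Mul(Add(-3, w), Pow(Add(-4, Y), -1)) = Mul(Pow(Add(-4, Y), -1), Add(-3, w)))
Function('t')(r) = Mul(2, r, Add(-45, r)) (Function('t')(r) = Mul(Add(-45, r), Mul(2, r)) = Mul(2, r, Add(-45, r)))
Mul(Function('h')(D, -40), Pow(Function('t')(Function('E')(-8, 9)), -1)) = Mul(Add(-2, -40), Pow(Mul(2, Mul(Pow(Add(-4, 9), -1), Add(-3, -8)), Add(-45, Mul(Pow(Add(-4, 9), -1), Add(-3, -8)))), -1)) = Mul(-42, Pow(Mul(2, Mul(Pow(5, -1), -11), Add(-45, Mul(Pow(5, -1), -11))), -1)) = Mul(-42, Pow(Mul(2, Mul(Rational(1, 5), -11), Add(-45, Mul(Rational(1, 5), -11))), -1)) = Mul(-42, Pow(Mul(2, Rational(-11, 5), Add(-45, Rational(-11, 5))), -1)) = Mul(-42, Pow(Mul(2, Rational(-11, 5), Rational(-236, 5)), -1)) = Mul(-42, Pow(Rational(5192, 25), -1)) = Mul(-42, Rational(25, 5192)) = Rational(-525, 2596)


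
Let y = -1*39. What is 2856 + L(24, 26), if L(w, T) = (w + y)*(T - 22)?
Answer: 2796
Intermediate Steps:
y = -39
L(w, T) = (-39 + w)*(-22 + T) (L(w, T) = (w - 39)*(T - 22) = (-39 + w)*(-22 + T))
2856 + L(24, 26) = 2856 + (858 - 39*26 - 22*24 + 26*24) = 2856 + (858 - 1014 - 528 + 624) = 2856 - 60 = 2796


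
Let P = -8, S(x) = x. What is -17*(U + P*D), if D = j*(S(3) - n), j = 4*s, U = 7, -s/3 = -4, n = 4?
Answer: -6647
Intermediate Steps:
s = 12 (s = -3*(-4) = 12)
j = 48 (j = 4*12 = 48)
D = -48 (D = 48*(3 - 1*4) = 48*(3 - 4) = 48*(-1) = -48)
-17*(U + P*D) = -17*(7 - 8*(-48)) = -17*(7 + 384) = -17*391 = -6647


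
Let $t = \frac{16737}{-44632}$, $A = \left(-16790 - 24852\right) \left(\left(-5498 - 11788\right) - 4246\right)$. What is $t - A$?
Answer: $- \frac{7173084355}{8} \approx -8.9664 \cdot 10^{8}$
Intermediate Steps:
$A = 896635544$ ($A = - 41642 \left(\left(-5498 - 11788\right) - 4246\right) = - 41642 \left(-17286 - 4246\right) = \left(-41642\right) \left(-21532\right) = 896635544$)
$t = - \frac{3}{8}$ ($t = 16737 \left(- \frac{1}{44632}\right) = - \frac{3}{8} \approx -0.375$)
$t - A = - \frac{3}{8} - 896635544 = - \frac{7173084355}{8}$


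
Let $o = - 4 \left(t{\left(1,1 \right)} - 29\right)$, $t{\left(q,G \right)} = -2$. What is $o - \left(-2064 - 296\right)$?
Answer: $2484$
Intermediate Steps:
$o = 124$ ($o = - 4 \left(-2 - 29\right) = \left(-4\right) \left(-31\right) = 124$)
$o - \left(-2064 - 296\right) = 124 - \left(-2064 - 296\right) = 124 - -2360 = 124 + 2360 = 2484$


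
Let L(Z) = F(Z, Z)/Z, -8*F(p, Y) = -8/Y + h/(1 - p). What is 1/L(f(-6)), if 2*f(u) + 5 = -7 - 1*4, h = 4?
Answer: 576/13 ≈ 44.308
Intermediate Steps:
f(u) = -8 (f(u) = -5/2 + (-7 - 1*4)/2 = -5/2 + (-7 - 4)/2 = -5/2 + (1/2)*(-11) = -5/2 - 11/2 = -8)
F(p, Y) = 1/Y - 1/(2*(1 - p)) (F(p, Y) = -(-8/Y + 4/(1 - p))/8 = 1/Y - 1/(2*(1 - p)))
L(Z) = (-1 + 3*Z/2)/(Z**2*(-1 + Z)) (L(Z) = ((-1 + Z + Z/2)/(Z*(-1 + Z)))/Z = ((-1 + 3*Z/2)/(Z*(-1 + Z)))/Z = (-1 + 3*Z/2)/(Z**2*(-1 + Z)))
1/L(f(-6)) = 1/((1/2)*(-2 + 3*(-8))/((-8)**2*(-1 - 8))) = 1/((1/2)*(1/64)*(-2 - 24)/(-9)) = 1/((1/2)*(1/64)*(-1/9)*(-26)) = 1/(13/576) = 576/13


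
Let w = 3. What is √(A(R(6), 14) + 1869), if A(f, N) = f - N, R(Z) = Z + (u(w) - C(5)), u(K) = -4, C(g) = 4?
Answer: √1853 ≈ 43.047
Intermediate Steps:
R(Z) = -8 + Z (R(Z) = Z + (-4 - 1*4) = Z + (-4 - 4) = Z - 8 = -8 + Z)
√(A(R(6), 14) + 1869) = √(((-8 + 6) - 1*14) + 1869) = √((-2 - 14) + 1869) = √(-16 + 1869) = √1853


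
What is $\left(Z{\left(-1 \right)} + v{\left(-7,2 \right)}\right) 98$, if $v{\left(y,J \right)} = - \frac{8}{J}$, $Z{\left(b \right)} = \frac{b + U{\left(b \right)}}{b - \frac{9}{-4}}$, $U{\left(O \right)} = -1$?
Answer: $- \frac{2744}{5} \approx -548.8$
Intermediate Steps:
$Z{\left(b \right)} = \frac{-1 + b}{\frac{9}{4} + b}$ ($Z{\left(b \right)} = \frac{b - 1}{b - \frac{9}{-4}} = \frac{-1 + b}{b - - \frac{9}{4}} = \frac{-1 + b}{b + \frac{9}{4}} = \frac{-1 + b}{\frac{9}{4} + b}$)
$\left(Z{\left(-1 \right)} + v{\left(-7,2 \right)}\right) 98 = \left(\frac{4 \left(-1 - 1\right)}{9 + 4 \left(-1\right)} - \frac{8}{2}\right) 98 = \left(4 \frac{1}{9 - 4} \left(-2\right) - 4\right) 98 = \left(4 \cdot \frac{1}{5} \left(-2\right) - 4\right) 98 = \left(- \frac{8}{5} - 4\right) 98 = \left(- \frac{28}{5}\right) 98 = - \frac{2744}{5}$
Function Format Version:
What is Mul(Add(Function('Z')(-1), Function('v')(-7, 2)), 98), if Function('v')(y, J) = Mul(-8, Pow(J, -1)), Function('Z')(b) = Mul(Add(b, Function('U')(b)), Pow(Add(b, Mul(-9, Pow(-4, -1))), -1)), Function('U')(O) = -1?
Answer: Rational(-2744, 5) ≈ -548.80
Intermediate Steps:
Function('Z')(b) = Mul(Pow(Add(Rational(9, 4), b), -1), Add(-1, b)) (Function('Z')(b) = Mul(Add(b, -1), Pow(Add(b, Mul(-9, Pow(-4, -1))), -1)) = Mul(Add(-1, b), Pow(Add(b, Mul(-9, Rational(-1, 4))), -1)) = Mul(Add(-1, b), Pow(Add(b, Rational(9, 4)), -1)) = Mul(Add(-1, b), Pow(Add(Rational(9, 4), b), -1)) = Mul(Pow(Add(Rational(9, 4), b), -1), Add(-1, b)))
Mul(Add(Function('Z')(-1), Function('v')(-7, 2)), 98) = Mul(Add(Mul(4, Pow(Add(9, Mul(4, -1)), -1), Add(-1, -1)), Mul(-8, Pow(2, -1))), 98) = Mul(Add(Mul(4, Pow(Add(9, -4), -1), -2), Mul(-8, Rational(1, 2))), 98) = Mul(Add(Mul(4, Pow(5, -1), -2), -4), 98) = Mul(Add(Mul(4, Rational(1, 5), -2), -4), 98) = Mul(Add(Rational(-8, 5), -4), 98) = Mul(Rational(-28, 5), 98) = Rational(-2744, 5)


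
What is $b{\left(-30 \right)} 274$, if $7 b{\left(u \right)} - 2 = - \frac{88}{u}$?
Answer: $\frac{20276}{105} \approx 193.1$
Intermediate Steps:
$b{\left(u \right)} = \frac{2}{7} - \frac{88}{7 u}$ ($b{\left(u \right)} = \frac{2}{7} + \frac{\left(-88\right) \frac{1}{u}}{7} = \frac{2}{7} - \frac{88}{7 u}$)
$b{\left(-30 \right)} 274 = \frac{2 \left(-44 - 30\right)}{7 \left(-30\right)} 274 = \frac{2}{7} \left(- \frac{1}{30}\right) \left(-74\right) 274 = \frac{74}{105} \cdot 274 = \frac{20276}{105}$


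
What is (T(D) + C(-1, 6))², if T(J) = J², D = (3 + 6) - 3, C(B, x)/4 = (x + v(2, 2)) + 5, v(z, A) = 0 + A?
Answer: 7744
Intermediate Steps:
v(z, A) = A
C(B, x) = 28 + 4*x (C(B, x) = 4*((x + 2) + 5) = 4*((2 + x) + 5) = 4*(7 + x) = 28 + 4*x)
D = 6 (D = 9 - 3 = 6)
(T(D) + C(-1, 6))² = (6² + (28 + 4*6))² = (36 + (28 + 24))² = (36 + 52)² = 88² = 7744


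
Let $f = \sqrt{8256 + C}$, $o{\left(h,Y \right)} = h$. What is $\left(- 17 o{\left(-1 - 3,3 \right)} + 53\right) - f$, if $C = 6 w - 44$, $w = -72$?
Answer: $121 - 2 \sqrt{1945} \approx 32.796$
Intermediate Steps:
$C = -476$ ($C = 6 \left(-72\right) - 44 = -432 - 44 = -476$)
$f = 2 \sqrt{1945}$ ($f = \sqrt{8256 - 476} = \sqrt{7780} = 2 \sqrt{1945} \approx 88.204$)
$\left(- 17 o{\left(-1 - 3,3 \right)} + 53\right) - f = \left(- 17 \left(-1 - 3\right) + 53\right) - 2 \sqrt{1945} = \left(\left(-17\right) \left(-4\right) + 53\right) - 2 \sqrt{1945} = \left(68 + 53\right) - 2 \sqrt{1945} = 121 - 2 \sqrt{1945}$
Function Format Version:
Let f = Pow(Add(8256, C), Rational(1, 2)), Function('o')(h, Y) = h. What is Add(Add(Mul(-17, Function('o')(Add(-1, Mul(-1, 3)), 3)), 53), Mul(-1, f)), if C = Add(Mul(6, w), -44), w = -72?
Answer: Add(121, Mul(-2, Pow(1945, Rational(1, 2)))) ≈ 32.796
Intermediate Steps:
C = -476 (C = Add(Mul(6, -72), -44) = Add(-432, -44) = -476)
f = Mul(2, Pow(1945, Rational(1, 2))) (f = Pow(Add(8256, -476), Rational(1, 2)) = Pow(7780, Rational(1, 2)) = Mul(2, Pow(1945, Rational(1, 2))) ≈ 88.204)
Add(Add(Mul(-17, Function('o')(Add(-1, Mul(-1, 3)), 3)), 53), Mul(-1, f)) = Add(Add(Mul(-17, Add(-1, Mul(-1, 3))), 53), Mul(-1, Mul(2, Pow(1945, Rational(1, 2))))) = Add(Add(Mul(-17, Add(-1, -3)), 53), Mul(-2, Pow(1945, Rational(1, 2)))) = Add(Add(Mul(-17, -4), 53), Mul(-2, Pow(1945, Rational(1, 2)))) = Add(Add(68, 53), Mul(-2, Pow(1945, Rational(1, 2)))) = Add(121, Mul(-2, Pow(1945, Rational(1, 2))))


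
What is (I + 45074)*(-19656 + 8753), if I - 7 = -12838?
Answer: -351545429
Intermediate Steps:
I = -12831 (I = 7 - 12838 = -12831)
(I + 45074)*(-19656 + 8753) = (-12831 + 45074)*(-19656 + 8753) = 32243*(-10903) = -351545429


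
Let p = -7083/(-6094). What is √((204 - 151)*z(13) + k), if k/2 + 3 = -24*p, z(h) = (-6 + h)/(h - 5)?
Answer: I*√2289850970/12188 ≈ 3.9262*I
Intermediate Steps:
p = 7083/6094 (p = -7083*(-1/6094) = 7083/6094 ≈ 1.1623)
z(h) = (-6 + h)/(-5 + h)
k = -188274/3047 (k = -6 + 2*(-24*7083/6094) = -6 + 2*(-84996/3047) = -6 - 169992/3047 = -188274/3047 ≈ -61.790)
√((204 - 151)*z(13) + k) = √((204 - 151)*((-6 + 13)/(-5 + 13)) - 188274/3047) = √(53*(7/8) - 188274/3047) = √(371/8 - 188274/3047) = √(-375755/24376) = I*√2289850970/12188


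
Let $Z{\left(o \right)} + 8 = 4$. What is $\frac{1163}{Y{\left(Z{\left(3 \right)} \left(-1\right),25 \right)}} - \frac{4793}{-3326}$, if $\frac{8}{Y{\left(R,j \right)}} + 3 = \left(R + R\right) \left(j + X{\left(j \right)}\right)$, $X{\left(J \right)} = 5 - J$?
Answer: $\frac{71579725}{13304} \approx 5380.3$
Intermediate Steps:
$Z{\left(o \right)} = -4$ ($Z{\left(o \right)} = -8 + 4 = -4$)
$Y{\left(R,j \right)} = \frac{8}{-3 + 10 R}$ ($Y{\left(R,j \right)} = \frac{8}{-3 + \left(R + R\right) \left(j - \left(-5 + j\right)\right)} = \frac{8}{-3 + 2 R 5} = \frac{8}{-3 + 10 R}$)
$\frac{1163}{Y{\left(Z{\left(3 \right)} \left(-1\right),25 \right)}} - \frac{4793}{-3326} = \frac{1163}{8 \frac{1}{-3 + 10 \left(\left(-4\right) \left(-1\right)\right)}} - \frac{4793}{-3326} = \frac{1163}{8 \frac{1}{-3 + 10 \cdot 4}} - - \frac{4793}{3326} = \frac{1163}{8 \frac{1}{-3 + 40}} + \frac{4793}{3326} = \frac{1163}{8 \cdot \frac{1}{37}} + \frac{4793}{3326} = \frac{1163}{\frac{8}{37}} + \frac{4793}{3326} = 1163 \cdot \frac{37}{8} + \frac{4793}{3326} = \frac{43031}{8} + \frac{4793}{3326} = \frac{71579725}{13304}$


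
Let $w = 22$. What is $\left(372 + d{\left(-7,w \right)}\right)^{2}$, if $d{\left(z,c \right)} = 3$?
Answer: $140625$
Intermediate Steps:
$\left(372 + d{\left(-7,w \right)}\right)^{2} = \left(372 + 3\right)^{2} = 375^{2} = 140625$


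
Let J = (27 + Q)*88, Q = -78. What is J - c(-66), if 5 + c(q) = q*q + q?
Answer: -8773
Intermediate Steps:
J = -4488 (J = (27 - 78)*88 = -51*88 = -4488)
c(q) = -5 + q + q² (c(q) = -5 + (q*q + q) = -5 + (q² + q) = -5 + (q + q²) = -5 + q + q²)
J - c(-66) = -4488 - (-5 - 66 + (-66)²) = -4488 - (-5 - 66 + 4356) = -4488 - 1*4285 = -4488 - 4285 = -8773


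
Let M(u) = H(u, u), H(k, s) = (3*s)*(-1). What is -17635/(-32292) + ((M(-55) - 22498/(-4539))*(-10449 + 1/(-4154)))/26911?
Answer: -178720410068545697/2730864831720012 ≈ -65.445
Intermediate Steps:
H(k, s) = -3*s
M(u) = -3*u
-17635/(-32292) + ((M(-55) - 22498/(-4539))*(-10449 + 1/(-4154)))/26911 = -17635/(-32292) + ((-3*(-55) - 22498/(-4539))*(-10449 + 1/(-4154)))/26911 = -17635*(-1/32292) + ((165 - 22498*(-1/4539))*(-10449 - 1/4154))*(1/26911) = 17635/32292 + ((165 + 22498/4539)*(-43405147/4154))*(1/26911) = 17635/32292 + ((771433/4539)*(-43405147/4154))*(1/26911) = 17635/32292 - 33484162765651/18855006*1/26911 = 17635/32292 - 33484162765651/507407066466 = -178720410068545697/2730864831720012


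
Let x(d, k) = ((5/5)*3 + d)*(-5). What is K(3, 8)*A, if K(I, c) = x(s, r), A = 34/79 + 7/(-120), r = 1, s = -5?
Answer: 3527/948 ≈ 3.7205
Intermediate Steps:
x(d, k) = -15 - 5*d (x(d, k) = ((5*(⅕))*3 + d)*(-5) = (1*3 + d)*(-5) = (3 + d)*(-5) = -15 - 5*d)
A = 3527/9480 (A = 34*(1/79) + 7*(-1/120) = 34/79 - 7/120 = 3527/9480 ≈ 0.37205)
K(I, c) = 10 (K(I, c) = -15 - 5*(-5) = -15 + 25 = 10)
K(3, 8)*A = 10*(3527/9480) = 3527/948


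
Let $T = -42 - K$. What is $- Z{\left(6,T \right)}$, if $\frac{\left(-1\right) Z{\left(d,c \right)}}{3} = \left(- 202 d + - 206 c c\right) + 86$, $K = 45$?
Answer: $-4681020$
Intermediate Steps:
$T = -87$ ($T = -42 - 45 = -87$)
$Z{\left(d,c \right)} = -258 + 606 d + 618 c^{2}$ ($Z{\left(d,c \right)} = - 3 \left(\left(- 202 d + - 206 c c\right) + 86\right) = - 3 \left(\left(- 202 d - 206 c^{2}\right) + 86\right) = - 3 \left(\left(- 206 c^{2} - 202 d\right) + 86\right) = - 3 \left(86 - 206 c^{2} - 202 d\right) = -258 + 606 d + 618 c^{2}$)
$- Z{\left(6,T \right)} = - (-258 + 606 \cdot 6 + 618 \left(-87\right)^{2}) = - (-258 + 3636 + 618 \cdot 7569) = - (-258 + 3636 + 4677642) = \left(-1\right) 4681020 = -4681020$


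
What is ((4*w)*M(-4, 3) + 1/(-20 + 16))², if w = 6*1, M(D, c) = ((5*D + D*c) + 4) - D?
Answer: 5313025/16 ≈ 3.3206e+5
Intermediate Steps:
M(D, c) = 4 + 4*D + D*c (M(D, c) = (4 + 5*D + D*c) - D = 4 + 4*D + D*c)
w = 6
((4*w)*M(-4, 3) + 1/(-20 + 16))² = ((4*6)*(4 + 4*(-4) - 4*3) + 1/(-20 + 16))² = (24*(4 - 16 - 12) + 1/(-4))² = (24*(-24) - ¼)² = (-576 - ¼)² = (-2305/4)² = 5313025/16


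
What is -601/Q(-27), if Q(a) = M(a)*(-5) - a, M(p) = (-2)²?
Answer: -601/7 ≈ -85.857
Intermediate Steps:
M(p) = 4
Q(a) = -20 - a (Q(a) = 4*(-5) - a = -20 - a)
-601/Q(-27) = -601/(-20 - 1*(-27)) = -601/(-20 + 27) = -601/7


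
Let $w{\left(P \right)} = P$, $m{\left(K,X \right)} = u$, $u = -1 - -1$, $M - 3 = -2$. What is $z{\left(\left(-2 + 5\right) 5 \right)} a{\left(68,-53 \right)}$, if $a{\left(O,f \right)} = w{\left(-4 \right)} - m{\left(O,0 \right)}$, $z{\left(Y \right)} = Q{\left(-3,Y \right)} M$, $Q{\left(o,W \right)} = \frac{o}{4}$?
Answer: $3$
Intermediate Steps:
$Q{\left(o,W \right)} = \frac{o}{4}$ ($Q{\left(o,W \right)} = o \frac{1}{4} = \frac{o}{4}$)
$M = 1$ ($M = 3 - 2 = 1$)
$u = 0$ ($u = -1 + 1 = 0$)
$m{\left(K,X \right)} = 0$
$z{\left(Y \right)} = - \frac{3}{4}$ ($z{\left(Y \right)} = \frac{1}{4} \left(-3\right) 1 = \left(- \frac{3}{4}\right) 1 = - \frac{3}{4}$)
$a{\left(O,f \right)} = -4$ ($a{\left(O,f \right)} = -4 - 0 = -4 + 0 = -4$)
$z{\left(\left(-2 + 5\right) 5 \right)} a{\left(68,-53 \right)} = \left(- \frac{3}{4}\right) \left(-4\right) = 3$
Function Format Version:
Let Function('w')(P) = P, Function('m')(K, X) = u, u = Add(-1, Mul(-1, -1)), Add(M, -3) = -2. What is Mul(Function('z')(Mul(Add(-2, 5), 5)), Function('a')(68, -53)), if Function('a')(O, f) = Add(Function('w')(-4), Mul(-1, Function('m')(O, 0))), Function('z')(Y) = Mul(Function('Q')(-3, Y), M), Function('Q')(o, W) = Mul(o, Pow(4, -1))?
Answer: 3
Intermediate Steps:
Function('Q')(o, W) = Mul(Rational(1, 4), o) (Function('Q')(o, W) = Mul(o, Rational(1, 4)) = Mul(Rational(1, 4), o))
M = 1 (M = Add(3, -2) = 1)
u = 0 (u = Add(-1, 1) = 0)
Function('m')(K, X) = 0
Function('z')(Y) = Rational(-3, 4) (Function('z')(Y) = Mul(Mul(Rational(1, 4), -3), 1) = Mul(Rational(-3, 4), 1) = Rational(-3, 4))
Function('a')(O, f) = -4 (Function('a')(O, f) = Add(-4, Mul(-1, 0)) = Add(-4, 0) = -4)
Mul(Function('z')(Mul(Add(-2, 5), 5)), Function('a')(68, -53)) = Mul(Rational(-3, 4), -4) = 3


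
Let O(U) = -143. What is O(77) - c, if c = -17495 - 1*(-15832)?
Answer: 1520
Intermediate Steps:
c = -1663 (c = -17495 + 15832 = -1663)
O(77) - c = -143 - 1*(-1663) = -143 + 1663 = 1520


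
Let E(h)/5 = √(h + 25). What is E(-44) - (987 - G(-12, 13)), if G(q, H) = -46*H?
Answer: -1585 + 5*I*√19 ≈ -1585.0 + 21.794*I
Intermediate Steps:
E(h) = 5*√(25 + h) (E(h) = 5*√(h + 25) = 5*√(25 + h))
E(-44) - (987 - G(-12, 13)) = 5*√(25 - 44) - (987 - (-46)*13) = 5*√(-19) - (987 - 1*(-598)) = 5*(I*√19) - (987 + 598) = 5*I*√19 - 1*1585 = 5*I*√19 - 1585 = -1585 + 5*I*√19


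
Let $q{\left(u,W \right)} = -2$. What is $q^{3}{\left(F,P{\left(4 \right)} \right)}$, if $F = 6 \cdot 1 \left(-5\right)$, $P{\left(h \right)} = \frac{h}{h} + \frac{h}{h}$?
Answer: $-8$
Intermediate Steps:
$P{\left(h \right)} = 2$ ($P{\left(h \right)} = 1 + 1 = 2$)
$F = -30$ ($F = 6 \left(-5\right) = -30$)
$q^{3}{\left(F,P{\left(4 \right)} \right)} = \left(-2\right)^{3} = -8$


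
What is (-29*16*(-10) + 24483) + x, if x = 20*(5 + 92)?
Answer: 31063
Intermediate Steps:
x = 1940 (x = 20*97 = 1940)
(-29*16*(-10) + 24483) + x = (-29*16*(-10) + 24483) + 1940 = (-464*(-10) + 24483) + 1940 = (4640 + 24483) + 1940 = 29123 + 1940 = 31063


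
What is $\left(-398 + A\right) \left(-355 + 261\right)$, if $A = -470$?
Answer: $81592$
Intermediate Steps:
$\left(-398 + A\right) \left(-355 + 261\right) = \left(-398 - 470\right) \left(-355 + 261\right) = \left(-868\right) \left(-94\right) = 81592$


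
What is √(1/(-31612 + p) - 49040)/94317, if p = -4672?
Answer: I*√16140641331631/1711099014 ≈ 0.0023479*I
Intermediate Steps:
√(1/(-31612 + p) - 49040)/94317 = √(1/(-31612 - 4672) - 49040)/94317 = √(1/(-36284) - 49040)*(1/94317) = √(-1/36284 - 49040)*(1/94317) = √(-1779367361/36284)*(1/94317) = (I*√16140641331631/18142)*(1/94317) = I*√16140641331631/1711099014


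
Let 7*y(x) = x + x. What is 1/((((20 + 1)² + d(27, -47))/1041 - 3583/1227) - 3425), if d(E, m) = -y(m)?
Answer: -2980383/10215213853 ≈ -0.00029176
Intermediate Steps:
y(x) = 2*x/7 (y(x) = (x + x)/7 = (2*x)/7 = 2*x/7)
d(E, m) = -2*m/7
1/((((20 + 1)² + d(27, -47))/1041 - 3583/1227) - 3425) = 1/((((20 + 1)² - 2/7*(-47))/1041 - 3583/1227) - 3425) = 1/(((21² + 94/7)*(1/1041) - 3583*1/1227) - 3425) = 1/(((441 + 94/7)*(1/1041) - 3583/1227) - 3425) = 1/(((3181/7)*(1/1041) - 3583/1227) - 3425) = 1/((3181/7287 - 3583/1227) - 3425) = 1/(-7402078/2980383 - 3425) = 1/(-10215213853/2980383) = -2980383/10215213853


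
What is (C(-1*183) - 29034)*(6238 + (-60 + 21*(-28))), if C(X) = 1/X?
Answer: -29700916570/183 ≈ -1.6230e+8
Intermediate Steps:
(C(-1*183) - 29034)*(6238 + (-60 + 21*(-28))) = (1/(-1*183) - 29034)*(6238 + (-60 + 21*(-28))) = (1/(-183) - 29034)*(6238 + (-60 - 588)) = (-1/183 - 29034)*(6238 - 648) = -5313223/183*5590 = -29700916570/183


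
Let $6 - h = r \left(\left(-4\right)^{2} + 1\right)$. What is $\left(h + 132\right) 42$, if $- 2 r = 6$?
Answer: $7938$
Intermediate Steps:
$r = -3$ ($r = \left(- \frac{1}{2}\right) 6 = -3$)
$h = 57$ ($h = 6 - - 3 \left(\left(-4\right)^{2} + 1\right) = 6 - - 3 \left(16 + 1\right) = 6 - \left(-3\right) 17 = 6 - -51 = 6 + 51 = 57$)
$\left(h + 132\right) 42 = \left(57 + 132\right) 42 = 189 \cdot 42 = 7938$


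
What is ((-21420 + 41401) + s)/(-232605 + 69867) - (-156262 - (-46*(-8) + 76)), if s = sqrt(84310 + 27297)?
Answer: 25502001047/162738 - sqrt(111607)/162738 ≈ 1.5671e+5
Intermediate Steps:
s = sqrt(111607) ≈ 334.08
((-21420 + 41401) + s)/(-232605 + 69867) - (-156262 - (-46*(-8) + 76)) = ((-21420 + 41401) + sqrt(111607))/(-232605 + 69867) - (-156262 - (-46*(-8) + 76)) = (19981 + sqrt(111607))/(-162738) - (-156262 - (368 + 76)) = (19981 + sqrt(111607))*(-1/162738) - (-156262 - 1*444) = (-19981/162738 - sqrt(111607)/162738) - (-156262 - 444) = (-19981/162738 - sqrt(111607)/162738) - 1*(-156706) = (-19981/162738 - sqrt(111607)/162738) + 156706 = 25502001047/162738 - sqrt(111607)/162738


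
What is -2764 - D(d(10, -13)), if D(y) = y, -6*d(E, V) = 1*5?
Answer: -16579/6 ≈ -2763.2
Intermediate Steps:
d(E, V) = -⅚ (d(E, V) = -5/6 = -⅙*5 = -⅚)
-2764 - D(d(10, -13)) = -2764 - 1*(-⅚) = -2764 + ⅚ = -16579/6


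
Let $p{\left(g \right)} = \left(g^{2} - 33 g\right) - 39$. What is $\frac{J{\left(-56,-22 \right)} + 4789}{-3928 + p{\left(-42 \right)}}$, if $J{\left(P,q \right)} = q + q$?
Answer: $- \frac{4745}{817} \approx -5.8078$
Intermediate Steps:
$p{\left(g \right)} = -39 + g^{2} - 33 g$
$J{\left(P,q \right)} = 2 q$
$\frac{J{\left(-56,-22 \right)} + 4789}{-3928 + p{\left(-42 \right)}} = \frac{2 \left(-22\right) + 4789}{-3928 - \left(-1347 - 1764\right)} = \frac{-44 + 4789}{-3928 + \left(-39 + 1764 + 1386\right)} = \frac{4745}{-3928 + 3111} = \frac{4745}{-817} = 4745 \left(- \frac{1}{817}\right) = - \frac{4745}{817}$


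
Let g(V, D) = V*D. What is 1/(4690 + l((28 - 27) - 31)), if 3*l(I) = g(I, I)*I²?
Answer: 1/274690 ≈ 3.6405e-6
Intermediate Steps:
g(V, D) = D*V
l(I) = I⁴/3 (l(I) = ((I*I)*I²)/3 = (I²*I²)/3 = I⁴/3)
1/(4690 + l((28 - 27) - 31)) = 1/(4690 + ((28 - 27) - 31)⁴/3) = 1/(4690 + (1 - 31)⁴/3) = 1/(4690 + (⅓)*(-30)⁴) = 1/(4690 + (⅓)*810000) = 1/(4690 + 270000) = 1/274690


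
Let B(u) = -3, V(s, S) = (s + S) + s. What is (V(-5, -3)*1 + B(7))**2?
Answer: 256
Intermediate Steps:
V(s, S) = S + 2*s (V(s, S) = (S + s) + s = S + 2*s)
(V(-5, -3)*1 + B(7))**2 = ((-3 + 2*(-5))*1 - 3)**2 = ((-3 - 10)*1 - 3)**2 = (-13*1 - 3)**2 = (-13 - 3)**2 = (-16)**2 = 256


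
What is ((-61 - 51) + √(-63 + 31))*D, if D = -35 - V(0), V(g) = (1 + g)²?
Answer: 4032 - 144*I*√2 ≈ 4032.0 - 203.65*I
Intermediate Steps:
D = -36 (D = -35 - (1 + 0)² = -35 - 1*1² = -35 - 1*1 = -35 - 1 = -36)
((-61 - 51) + √(-63 + 31))*D = ((-61 - 51) + √(-63 + 31))*(-36) = (-112 + √(-32))*(-36) = (-112 + 4*I*√2)*(-36) = 4032 - 144*I*√2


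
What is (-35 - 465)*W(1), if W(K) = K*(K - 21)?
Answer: 10000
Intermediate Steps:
W(K) = K*(-21 + K)
(-35 - 465)*W(1) = (-35 - 465)*(1*(-21 + 1)) = -500*(-20) = 10000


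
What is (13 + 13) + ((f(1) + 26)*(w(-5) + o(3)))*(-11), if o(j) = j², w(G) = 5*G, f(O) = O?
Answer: 4778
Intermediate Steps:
(13 + 13) + ((f(1) + 26)*(w(-5) + o(3)))*(-11) = (13 + 13) + ((1 + 26)*(5*(-5) + 3²))*(-11) = 26 + (27*(-25 + 9))*(-11) = 26 + (27*(-16))*(-11) = 26 - 432*(-11) = 26 + 4752 = 4778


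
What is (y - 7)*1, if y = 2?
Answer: -5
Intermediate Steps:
(y - 7)*1 = (2 - 7)*1 = -5*1 = -5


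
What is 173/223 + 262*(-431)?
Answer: -25181433/223 ≈ -1.1292e+5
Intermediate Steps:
173/223 + 262*(-431) = 173*(1/223) - 112922 = 173/223 - 112922 = -25181433/223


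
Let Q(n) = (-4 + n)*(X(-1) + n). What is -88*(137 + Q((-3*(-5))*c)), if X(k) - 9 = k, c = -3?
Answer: -171600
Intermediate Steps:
X(k) = 9 + k
Q(n) = (-4 + n)*(8 + n) (Q(n) = (-4 + n)*((9 - 1) + n) = (-4 + n)*(8 + n))
-88*(137 + Q((-3*(-5))*c)) = -88*(137 + (-32 + (-3*(-5)*(-3))² + 4*(-3*(-5)*(-3)))) = -88*(137 + (-32 + (15*(-3))² + 4*(15*(-3)))) = -88*(137 + (-32 + (-45)² + 4*(-45))) = -88*(137 + (-32 + 2025 - 180)) = -88*(137 + 1813) = -88*1950 = -171600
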